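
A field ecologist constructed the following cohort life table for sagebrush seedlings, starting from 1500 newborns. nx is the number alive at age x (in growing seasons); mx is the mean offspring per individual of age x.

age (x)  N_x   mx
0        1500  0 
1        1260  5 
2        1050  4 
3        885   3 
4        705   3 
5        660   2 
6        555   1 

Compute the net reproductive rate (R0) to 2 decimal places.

11.43

lx = nx/n0 = nx/1500: 1, 0.84, 0.7, 0.59, 0.47, 0.44, 0.37
lx·mx by age: 0, 4.2, 2.8, 1.77, 1.41, 0.88, 0.37
R0 = Σ lx·mx = 11.43 → 11.43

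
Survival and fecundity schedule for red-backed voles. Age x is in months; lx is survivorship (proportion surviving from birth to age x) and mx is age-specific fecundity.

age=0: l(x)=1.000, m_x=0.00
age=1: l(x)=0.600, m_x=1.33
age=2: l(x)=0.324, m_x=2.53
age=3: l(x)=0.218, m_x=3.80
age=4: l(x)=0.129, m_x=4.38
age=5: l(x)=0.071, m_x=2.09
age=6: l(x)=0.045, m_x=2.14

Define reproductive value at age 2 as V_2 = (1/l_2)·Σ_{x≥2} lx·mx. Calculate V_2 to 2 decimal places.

lx·mx for x ≥ 2: 0.81972, 0.8284, 0.56502, 0.14839, 0.0963 → sum = 2.45783
V_2 = 2.45783 / l_2 = 2.45783 / 0.324 = 7.585895… → 7.59

7.59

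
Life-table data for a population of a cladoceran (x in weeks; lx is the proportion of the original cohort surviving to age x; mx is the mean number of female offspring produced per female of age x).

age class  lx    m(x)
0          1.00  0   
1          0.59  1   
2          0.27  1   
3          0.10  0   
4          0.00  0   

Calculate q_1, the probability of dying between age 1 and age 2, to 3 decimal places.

q_1 = (l_1 − l_2) / l_1 = (0.59 − 0.27) / 0.59
     = 0.32 / 0.59 = 0.542373… → 0.542

0.542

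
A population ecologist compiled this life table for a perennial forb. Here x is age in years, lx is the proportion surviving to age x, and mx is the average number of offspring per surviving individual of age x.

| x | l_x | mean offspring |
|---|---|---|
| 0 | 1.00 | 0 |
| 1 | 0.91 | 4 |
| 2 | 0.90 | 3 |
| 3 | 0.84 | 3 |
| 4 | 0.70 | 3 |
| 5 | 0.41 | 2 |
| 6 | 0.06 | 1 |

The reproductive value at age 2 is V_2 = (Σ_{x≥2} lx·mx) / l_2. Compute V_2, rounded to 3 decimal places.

9.111

lx·mx for x ≥ 2: 2.7, 2.52, 2.1, 0.82, 0.06 → sum = 8.2
V_2 = 8.2 / l_2 = 8.2 / 0.9 = 9.111111… → 9.111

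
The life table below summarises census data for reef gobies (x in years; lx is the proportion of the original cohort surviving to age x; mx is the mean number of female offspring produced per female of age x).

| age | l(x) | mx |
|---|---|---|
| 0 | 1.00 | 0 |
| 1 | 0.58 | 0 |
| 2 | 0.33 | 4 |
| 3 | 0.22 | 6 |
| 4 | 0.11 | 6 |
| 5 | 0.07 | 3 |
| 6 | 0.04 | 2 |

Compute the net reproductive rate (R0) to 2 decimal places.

lx·mx by age: 0, 0, 1.32, 1.32, 0.66, 0.21, 0.08
R0 = Σ lx·mx = 3.59 → 3.59

3.59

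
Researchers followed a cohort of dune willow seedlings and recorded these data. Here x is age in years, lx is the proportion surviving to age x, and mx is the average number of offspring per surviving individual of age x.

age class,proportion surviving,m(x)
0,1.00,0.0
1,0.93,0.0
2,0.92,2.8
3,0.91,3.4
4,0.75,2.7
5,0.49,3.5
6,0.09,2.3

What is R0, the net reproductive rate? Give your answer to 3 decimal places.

lx·mx by age: 0, 0, 2.576, 3.094, 2.025, 1.715, 0.207
R0 = Σ lx·mx = 9.617 → 9.617

9.617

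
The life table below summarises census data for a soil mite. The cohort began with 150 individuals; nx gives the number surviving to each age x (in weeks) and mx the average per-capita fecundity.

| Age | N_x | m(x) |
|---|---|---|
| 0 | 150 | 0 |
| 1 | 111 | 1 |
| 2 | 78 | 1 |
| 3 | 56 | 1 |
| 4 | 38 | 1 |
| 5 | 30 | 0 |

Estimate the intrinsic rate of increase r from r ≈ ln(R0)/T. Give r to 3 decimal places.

lx = nx/n0 = nx/150: 1, 0.74, 0.52, 0.37333…, 0.25333…, 0.2
R0 = Σ lx·mx = 0 + 0.74 + 0.52 + 0.37333… + 0.25333… + 0 = 1.886667…
Σ x·lx·mx = 3.913333…; T = 3.913333…/1.886667… = 2.0742…
r ≈ ln(R0)/T = ln(1.886667…)/2.0742… = 0.30605… → 0.306

0.306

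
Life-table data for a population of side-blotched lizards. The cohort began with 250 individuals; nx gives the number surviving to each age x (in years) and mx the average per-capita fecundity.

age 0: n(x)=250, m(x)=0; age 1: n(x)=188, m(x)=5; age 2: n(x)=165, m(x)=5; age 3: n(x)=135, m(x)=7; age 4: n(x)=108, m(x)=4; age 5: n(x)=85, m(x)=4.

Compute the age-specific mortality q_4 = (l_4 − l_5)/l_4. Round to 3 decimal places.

lx = nx/n0 = nx/250: 1, 0.752, 0.66, 0.54, 0.432, 0.34
q_4 = (l_4 − l_5) / l_4 = (0.432 − 0.34) / 0.432
     = 0.092 / 0.432 = 0.212963… → 0.213

0.213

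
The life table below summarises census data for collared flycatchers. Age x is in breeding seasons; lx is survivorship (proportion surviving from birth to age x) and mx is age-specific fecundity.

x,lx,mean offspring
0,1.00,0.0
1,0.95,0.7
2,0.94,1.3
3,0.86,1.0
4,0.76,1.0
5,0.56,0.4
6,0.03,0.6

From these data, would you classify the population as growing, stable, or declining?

R0 = Σ lx·mx = 0 + 0.665 + 1.222 + 0.86 + 0.76 + 0.224 + 0.018 = 3.749
R0 > 1, so the population is growing.

growing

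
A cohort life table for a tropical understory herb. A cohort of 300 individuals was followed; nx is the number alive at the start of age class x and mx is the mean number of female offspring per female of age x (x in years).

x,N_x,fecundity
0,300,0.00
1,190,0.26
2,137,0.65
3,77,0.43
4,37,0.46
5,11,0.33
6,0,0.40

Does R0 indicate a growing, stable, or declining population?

lx = nx/n0 = nx/300: 1, 0.63333…, 0.45667…, 0.25667…, 0.12333…, 0.03667…, 0
R0 = Σ lx·mx = 0 + 0.164667… + 0.296833… + 0.110367… + 0.056733… + 0.0121… + 0 = 0.6407…
R0 < 1, so the population is declining.

declining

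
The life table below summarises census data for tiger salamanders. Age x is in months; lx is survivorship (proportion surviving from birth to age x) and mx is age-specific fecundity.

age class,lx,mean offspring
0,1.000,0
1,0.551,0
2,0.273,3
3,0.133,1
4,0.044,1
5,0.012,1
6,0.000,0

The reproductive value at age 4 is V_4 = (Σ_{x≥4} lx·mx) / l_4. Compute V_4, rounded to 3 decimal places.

1.273

lx·mx for x ≥ 4: 0.044, 0.012, 0 → sum = 0.056
V_4 = 0.056 / l_4 = 0.056 / 0.044 = 1.272727… → 1.273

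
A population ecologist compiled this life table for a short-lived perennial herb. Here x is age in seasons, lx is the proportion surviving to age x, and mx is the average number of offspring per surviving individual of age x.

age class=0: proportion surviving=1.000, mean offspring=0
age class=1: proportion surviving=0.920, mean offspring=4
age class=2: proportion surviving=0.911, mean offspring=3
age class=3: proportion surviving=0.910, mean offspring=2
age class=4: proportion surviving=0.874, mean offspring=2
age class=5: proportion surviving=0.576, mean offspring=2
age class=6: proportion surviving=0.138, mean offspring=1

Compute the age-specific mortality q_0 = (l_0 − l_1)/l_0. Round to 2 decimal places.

0.08

q_0 = (l_0 − l_1) / l_0 = (1 − 0.92) / 1
     = 0.08 / 1 = 0.08 → 0.08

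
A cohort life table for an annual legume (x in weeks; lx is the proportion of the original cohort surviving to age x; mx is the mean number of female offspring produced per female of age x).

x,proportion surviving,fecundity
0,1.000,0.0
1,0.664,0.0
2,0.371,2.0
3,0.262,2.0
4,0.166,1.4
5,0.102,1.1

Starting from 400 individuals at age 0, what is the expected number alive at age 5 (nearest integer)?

Expected survivors = N0 · l_5 = 400 × 0.102 = 40.8 → 41

41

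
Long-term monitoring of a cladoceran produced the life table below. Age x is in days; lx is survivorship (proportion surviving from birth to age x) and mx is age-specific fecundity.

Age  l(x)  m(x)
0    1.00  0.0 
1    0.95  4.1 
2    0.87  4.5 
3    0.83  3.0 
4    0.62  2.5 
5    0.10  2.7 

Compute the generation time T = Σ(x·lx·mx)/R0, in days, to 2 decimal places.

lx·mx: 0, 3.895, 3.915, 2.49, 1.55, 0.27 → R0 = 12.12
x·lx·mx: 0, 3.895, 7.83, 7.47, 6.2, 1.35 → Σ = 26.745
T = 26.745 / 12.12 = 2.206683… → 2.21

2.21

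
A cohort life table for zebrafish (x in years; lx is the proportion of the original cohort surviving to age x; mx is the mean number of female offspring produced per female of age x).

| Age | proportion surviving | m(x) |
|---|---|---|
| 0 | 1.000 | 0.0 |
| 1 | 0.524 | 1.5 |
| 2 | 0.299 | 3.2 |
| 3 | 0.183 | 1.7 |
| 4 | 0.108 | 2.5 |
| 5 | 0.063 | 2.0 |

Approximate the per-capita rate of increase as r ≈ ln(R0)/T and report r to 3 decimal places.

R0 = Σ lx·mx = 0 + 0.786 + 0.9568 + 0.3111 + 0.27 + 0.126 = 2.4499
Σ x·lx·mx = 5.3429; T = 5.3429/2.4499 = 2.18086…
r ≈ ln(R0)/T = ln(2.4499)/2.18086… = 0.41087… → 0.411

0.411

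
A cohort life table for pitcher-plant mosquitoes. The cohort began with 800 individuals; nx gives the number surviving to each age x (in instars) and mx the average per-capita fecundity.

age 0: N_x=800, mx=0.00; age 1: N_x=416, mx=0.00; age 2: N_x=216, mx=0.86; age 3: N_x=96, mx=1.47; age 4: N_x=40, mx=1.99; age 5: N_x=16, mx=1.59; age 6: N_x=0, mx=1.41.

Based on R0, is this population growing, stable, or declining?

lx = nx/n0 = nx/800: 1, 0.52, 0.27, 0.12, 0.05, 0.02, 0
R0 = Σ lx·mx = 0 + 0 + 0.2322 + 0.1764 + 0.0995 + 0.0318 + 0 = 0.5399
R0 < 1, so the population is declining.

declining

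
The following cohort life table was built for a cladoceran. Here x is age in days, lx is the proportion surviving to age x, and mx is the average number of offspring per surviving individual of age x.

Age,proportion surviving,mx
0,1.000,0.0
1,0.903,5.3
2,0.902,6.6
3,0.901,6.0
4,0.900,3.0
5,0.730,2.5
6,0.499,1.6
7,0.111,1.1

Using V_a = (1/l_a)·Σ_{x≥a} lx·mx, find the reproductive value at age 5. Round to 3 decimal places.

lx·mx for x ≥ 5: 1.825, 0.7984, 0.1221 → sum = 2.7455
V_5 = 2.7455 / l_5 = 2.7455 / 0.73 = 3.760959… → 3.761

3.761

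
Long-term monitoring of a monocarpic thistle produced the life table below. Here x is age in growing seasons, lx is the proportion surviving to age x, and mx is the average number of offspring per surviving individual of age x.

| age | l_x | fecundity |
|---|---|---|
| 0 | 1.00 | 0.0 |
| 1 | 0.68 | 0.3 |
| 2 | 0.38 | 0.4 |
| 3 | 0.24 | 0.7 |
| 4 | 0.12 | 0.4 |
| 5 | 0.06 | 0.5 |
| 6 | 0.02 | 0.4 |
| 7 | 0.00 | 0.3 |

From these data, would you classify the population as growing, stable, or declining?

declining

R0 = Σ lx·mx = 0 + 0.204 + 0.152 + 0.168 + 0.048 + 0.03 + 0.008 + 0 = 0.61
R0 < 1, so the population is declining.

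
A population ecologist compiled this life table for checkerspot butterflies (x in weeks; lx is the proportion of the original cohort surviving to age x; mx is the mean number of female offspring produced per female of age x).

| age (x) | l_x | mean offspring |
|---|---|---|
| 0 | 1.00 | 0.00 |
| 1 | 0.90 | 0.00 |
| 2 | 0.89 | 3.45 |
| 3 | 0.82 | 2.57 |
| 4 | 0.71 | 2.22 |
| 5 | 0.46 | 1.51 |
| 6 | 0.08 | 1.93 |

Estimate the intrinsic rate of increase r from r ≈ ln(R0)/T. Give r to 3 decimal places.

0.666

R0 = Σ lx·mx = 0 + 0 + 3.0705 + 2.1074 + 1.5762 + 0.6946 + 0.1544 = 7.6031
Σ x·lx·mx = 23.1674; T = 23.1674/7.6031 = 3.0471…
r ≈ ln(R0)/T = ln(7.6031)/3.0471… = 0.66573… → 0.666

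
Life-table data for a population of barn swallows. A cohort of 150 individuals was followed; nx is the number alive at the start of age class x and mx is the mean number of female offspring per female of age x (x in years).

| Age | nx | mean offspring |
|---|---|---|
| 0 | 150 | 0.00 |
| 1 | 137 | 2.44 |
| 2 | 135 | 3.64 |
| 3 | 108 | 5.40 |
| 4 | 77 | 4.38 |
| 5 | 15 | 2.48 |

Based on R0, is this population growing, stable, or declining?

growing

lx = nx/n0 = nx/150: 1, 0.91333…, 0.9, 0.72, 0.51333…, 0.1
R0 = Σ lx·mx = 0 + 2.228533… + 3.276 + 3.888 + 2.2484… + 0.248 = 11.888933…
R0 > 1, so the population is growing.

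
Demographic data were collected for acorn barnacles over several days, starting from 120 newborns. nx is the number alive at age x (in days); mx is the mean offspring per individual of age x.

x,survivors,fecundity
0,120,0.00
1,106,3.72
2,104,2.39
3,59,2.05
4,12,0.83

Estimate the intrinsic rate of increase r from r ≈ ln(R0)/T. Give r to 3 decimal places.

1.114

lx = nx/n0 = nx/120: 1, 0.88333…, 0.86667…, 0.49167…, 0.1
R0 = Σ lx·mx = 0 + 3.286… + 2.07133… + 1.00792… + 0.083 = 6.44825…
Σ x·lx·mx = 10.784417…; T = 10.784417…/6.44825… = 1.67246…
r ≈ ln(R0)/T = ln(6.44825…)/1.67246… = 1.11441… → 1.114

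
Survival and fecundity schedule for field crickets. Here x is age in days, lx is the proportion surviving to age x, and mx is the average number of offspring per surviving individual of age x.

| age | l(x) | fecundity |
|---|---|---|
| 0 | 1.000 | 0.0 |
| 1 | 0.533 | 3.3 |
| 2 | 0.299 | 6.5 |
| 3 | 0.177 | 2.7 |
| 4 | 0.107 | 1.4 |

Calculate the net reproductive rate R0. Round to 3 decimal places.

lx·mx by age: 0, 1.7589, 1.9435, 0.4779, 0.1498
R0 = Σ lx·mx = 4.3301 → 4.330

4.330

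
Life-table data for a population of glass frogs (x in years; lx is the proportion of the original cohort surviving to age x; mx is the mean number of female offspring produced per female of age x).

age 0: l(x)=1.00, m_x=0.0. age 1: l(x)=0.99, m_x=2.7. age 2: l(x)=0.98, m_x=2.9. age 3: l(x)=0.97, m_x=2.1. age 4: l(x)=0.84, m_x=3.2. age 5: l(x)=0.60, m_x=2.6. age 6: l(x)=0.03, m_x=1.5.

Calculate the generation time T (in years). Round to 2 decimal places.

lx·mx: 0, 2.673, 2.842, 2.037, 2.688, 1.56, 0.045 → R0 = 11.845
x·lx·mx: 0, 2.673, 5.684, 6.111, 10.752, 7.8, 0.27 → Σ = 33.29
T = 33.29 / 11.845 = 2.810469… → 2.81

2.81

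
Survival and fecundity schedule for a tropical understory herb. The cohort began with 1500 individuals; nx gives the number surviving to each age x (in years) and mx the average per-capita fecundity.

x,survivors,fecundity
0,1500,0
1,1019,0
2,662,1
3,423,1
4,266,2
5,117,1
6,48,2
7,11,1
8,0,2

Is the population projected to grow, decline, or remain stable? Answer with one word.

growing

lx = nx/n0 = nx/1500: 1, 0.67933…, 0.44133…, 0.282, 0.17733…, 0.078, 0.032, 0.00733…, 0
R0 = Σ lx·mx = 0 + 0 + 0.441333… + 0.282 + 0.354667… + 0.078 + 0.064 + 0.007333… + 0 = 1.227333…
R0 > 1, so the population is growing.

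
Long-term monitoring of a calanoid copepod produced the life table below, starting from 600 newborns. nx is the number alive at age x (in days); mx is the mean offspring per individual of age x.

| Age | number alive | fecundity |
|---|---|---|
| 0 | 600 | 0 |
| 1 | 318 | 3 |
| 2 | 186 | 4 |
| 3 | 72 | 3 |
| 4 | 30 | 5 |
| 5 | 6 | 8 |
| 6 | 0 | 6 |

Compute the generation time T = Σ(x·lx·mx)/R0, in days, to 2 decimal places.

1.86

lx = nx/n0 = nx/600: 1, 0.53, 0.31, 0.12, 0.05, 0.01, 0
lx·mx: 0, 1.59, 1.24, 0.36, 0.25, 0.08, 0 → R0 = 3.52
x·lx·mx: 0, 1.59, 2.48, 1.08, 1, 0.4, 0 → Σ = 6.55
T = 6.55 / 3.52 = 1.860795… → 1.86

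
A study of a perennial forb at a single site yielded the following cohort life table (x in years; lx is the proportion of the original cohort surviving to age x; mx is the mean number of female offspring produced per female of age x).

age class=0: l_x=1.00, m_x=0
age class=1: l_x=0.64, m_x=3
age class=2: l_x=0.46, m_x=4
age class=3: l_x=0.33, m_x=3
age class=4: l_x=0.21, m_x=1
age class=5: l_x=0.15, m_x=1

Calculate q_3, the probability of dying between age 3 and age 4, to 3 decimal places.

q_3 = (l_3 − l_4) / l_3 = (0.33 − 0.21) / 0.33
     = 0.12 / 0.33 = 0.363636… → 0.364

0.364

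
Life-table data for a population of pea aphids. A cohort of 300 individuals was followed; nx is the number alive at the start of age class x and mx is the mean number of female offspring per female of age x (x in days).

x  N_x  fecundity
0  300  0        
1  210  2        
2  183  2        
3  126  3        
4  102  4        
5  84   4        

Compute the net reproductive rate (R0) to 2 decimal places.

6.36

lx = nx/n0 = nx/300: 1, 0.7, 0.61, 0.42, 0.34, 0.28
lx·mx by age: 0, 1.4, 1.22, 1.26, 1.36, 1.12
R0 = Σ lx·mx = 6.36 → 6.36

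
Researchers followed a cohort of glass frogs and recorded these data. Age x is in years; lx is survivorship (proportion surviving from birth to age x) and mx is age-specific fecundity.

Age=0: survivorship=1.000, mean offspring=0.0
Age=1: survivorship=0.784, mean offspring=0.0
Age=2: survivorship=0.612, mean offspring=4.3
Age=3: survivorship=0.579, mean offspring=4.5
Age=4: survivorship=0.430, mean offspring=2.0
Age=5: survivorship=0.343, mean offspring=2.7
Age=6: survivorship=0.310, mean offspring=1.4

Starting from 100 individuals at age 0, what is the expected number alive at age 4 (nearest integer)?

Expected survivors = N0 · l_4 = 100 × 0.430 = 43 → 43

43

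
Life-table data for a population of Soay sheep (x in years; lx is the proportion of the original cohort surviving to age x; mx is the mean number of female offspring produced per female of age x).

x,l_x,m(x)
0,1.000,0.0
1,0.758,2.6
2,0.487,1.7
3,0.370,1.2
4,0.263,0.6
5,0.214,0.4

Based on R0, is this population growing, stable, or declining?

R0 = Σ lx·mx = 0 + 1.9708 + 0.8279 + 0.444 + 0.1578 + 0.0856 = 3.4861
R0 > 1, so the population is growing.

growing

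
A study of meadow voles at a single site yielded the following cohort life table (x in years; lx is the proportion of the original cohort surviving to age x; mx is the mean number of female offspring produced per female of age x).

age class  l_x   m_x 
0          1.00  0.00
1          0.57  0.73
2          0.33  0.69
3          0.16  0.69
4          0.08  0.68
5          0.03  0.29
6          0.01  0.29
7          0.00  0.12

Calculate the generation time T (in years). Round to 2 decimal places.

1.81

lx·mx: 0, 0.4161, 0.2277, 0.1104, 0.0544, 0.0087, 0.0029, 0 → R0 = 0.8202
x·lx·mx: 0, 0.4161, 0.4554, 0.3312, 0.2176, 0.0435, 0.0174, 0 → Σ = 1.4812
T = 1.4812 / 0.8202 = 1.805901… → 1.81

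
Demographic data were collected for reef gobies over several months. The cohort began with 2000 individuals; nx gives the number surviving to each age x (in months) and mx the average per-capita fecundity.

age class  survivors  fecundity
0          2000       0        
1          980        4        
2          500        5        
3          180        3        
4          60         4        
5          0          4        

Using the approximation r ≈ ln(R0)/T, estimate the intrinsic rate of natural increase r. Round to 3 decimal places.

0.802

lx = nx/n0 = nx/2000: 1, 0.49, 0.25, 0.09, 0.03, 0
R0 = Σ lx·mx = 0 + 1.96 + 1.25 + 0.27 + 0.12 + 0 = 3.6
Σ x·lx·mx = 5.75; T = 5.75/3.6 = 1.59722…
r ≈ ln(R0)/T = ln(3.6)/1.59722… = 0.80198… → 0.802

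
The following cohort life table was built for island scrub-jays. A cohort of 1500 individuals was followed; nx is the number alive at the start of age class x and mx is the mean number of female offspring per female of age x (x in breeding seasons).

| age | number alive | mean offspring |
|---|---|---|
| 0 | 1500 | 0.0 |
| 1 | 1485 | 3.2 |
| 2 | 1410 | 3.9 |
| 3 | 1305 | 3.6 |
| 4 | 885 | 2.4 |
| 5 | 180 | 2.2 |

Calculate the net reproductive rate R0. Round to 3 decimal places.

lx = nx/n0 = nx/1500: 1, 0.99, 0.94, 0.87, 0.59, 0.12
lx·mx by age: 0, 3.168, 3.666, 3.132, 1.416, 0.264
R0 = Σ lx·mx = 11.646 → 11.646

11.646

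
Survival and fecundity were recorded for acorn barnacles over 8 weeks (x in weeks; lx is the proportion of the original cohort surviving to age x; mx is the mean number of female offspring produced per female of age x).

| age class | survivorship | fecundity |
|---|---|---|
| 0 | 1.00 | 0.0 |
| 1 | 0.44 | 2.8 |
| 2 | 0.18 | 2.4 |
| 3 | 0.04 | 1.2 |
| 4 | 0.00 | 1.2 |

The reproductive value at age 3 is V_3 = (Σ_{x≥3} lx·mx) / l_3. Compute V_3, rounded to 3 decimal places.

1.200

lx·mx for x ≥ 3: 0.048, 0 → sum = 0.048
V_3 = 0.048 / l_3 = 0.048 / 0.04 = 1.2 → 1.200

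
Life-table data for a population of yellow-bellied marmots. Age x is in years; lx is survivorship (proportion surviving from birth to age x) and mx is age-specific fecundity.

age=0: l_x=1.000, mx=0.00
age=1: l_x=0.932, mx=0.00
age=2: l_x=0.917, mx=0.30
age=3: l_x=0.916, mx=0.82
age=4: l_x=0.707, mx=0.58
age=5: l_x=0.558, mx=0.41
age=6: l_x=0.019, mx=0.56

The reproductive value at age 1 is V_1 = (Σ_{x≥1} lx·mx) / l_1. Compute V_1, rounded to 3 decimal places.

lx·mx for x ≥ 1: 0, 0.2751, 0.75112, 0.41006, 0.22878, 0.01064 → sum = 1.6757
V_1 = 1.6757 / l_1 = 1.6757 / 0.932 = 1.797961… → 1.798

1.798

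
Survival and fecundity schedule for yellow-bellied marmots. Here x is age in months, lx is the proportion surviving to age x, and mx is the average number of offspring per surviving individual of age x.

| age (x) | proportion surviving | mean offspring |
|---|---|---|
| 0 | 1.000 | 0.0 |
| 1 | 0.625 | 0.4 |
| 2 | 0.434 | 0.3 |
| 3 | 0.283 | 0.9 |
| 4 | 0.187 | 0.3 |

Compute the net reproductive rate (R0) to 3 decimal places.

lx·mx by age: 0, 0.25, 0.1302, 0.2547, 0.0561
R0 = Σ lx·mx = 0.691 → 0.691

0.691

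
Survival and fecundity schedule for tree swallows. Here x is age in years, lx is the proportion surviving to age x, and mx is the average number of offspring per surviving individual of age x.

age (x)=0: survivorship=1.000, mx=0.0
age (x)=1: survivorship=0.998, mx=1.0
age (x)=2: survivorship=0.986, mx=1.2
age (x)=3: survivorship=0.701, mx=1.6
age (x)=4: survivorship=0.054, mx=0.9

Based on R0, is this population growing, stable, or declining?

R0 = Σ lx·mx = 0 + 0.998 + 1.1832 + 1.1216 + 0.0486 = 3.3514
R0 > 1, so the population is growing.

growing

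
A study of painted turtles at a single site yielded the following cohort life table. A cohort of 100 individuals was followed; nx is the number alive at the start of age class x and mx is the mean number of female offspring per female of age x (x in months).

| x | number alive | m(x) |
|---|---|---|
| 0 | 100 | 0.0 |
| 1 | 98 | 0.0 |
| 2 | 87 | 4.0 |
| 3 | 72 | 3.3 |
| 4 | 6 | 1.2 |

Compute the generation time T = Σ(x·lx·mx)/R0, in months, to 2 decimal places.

2.43

lx = nx/n0 = nx/100: 1, 0.98, 0.87, 0.72, 0.06
lx·mx: 0, 0, 3.48, 2.376, 0.072 → R0 = 5.928
x·lx·mx: 0, 0, 6.96, 7.128, 0.288 → Σ = 14.376
T = 14.376 / 5.928 = 2.425101… → 2.43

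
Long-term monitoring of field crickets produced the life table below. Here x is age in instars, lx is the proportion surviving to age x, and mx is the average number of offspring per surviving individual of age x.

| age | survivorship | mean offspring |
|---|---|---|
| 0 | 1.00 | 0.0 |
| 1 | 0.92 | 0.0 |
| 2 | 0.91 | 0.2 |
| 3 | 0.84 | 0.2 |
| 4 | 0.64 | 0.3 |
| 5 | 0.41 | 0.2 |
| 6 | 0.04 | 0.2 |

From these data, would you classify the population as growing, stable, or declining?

declining

R0 = Σ lx·mx = 0 + 0 + 0.182 + 0.168 + 0.192 + 0.082 + 0.008 = 0.632
R0 < 1, so the population is declining.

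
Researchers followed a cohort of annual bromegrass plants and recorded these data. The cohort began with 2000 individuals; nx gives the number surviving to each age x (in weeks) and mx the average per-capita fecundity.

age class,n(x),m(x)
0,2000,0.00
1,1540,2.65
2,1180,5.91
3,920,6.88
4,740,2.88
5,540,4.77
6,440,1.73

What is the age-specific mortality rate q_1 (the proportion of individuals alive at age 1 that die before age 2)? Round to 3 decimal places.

lx = nx/n0 = nx/2000: 1, 0.77, 0.59, 0.46, 0.37, 0.27, 0.22
q_1 = (l_1 − l_2) / l_1 = (0.77 − 0.59) / 0.77
     = 0.18 / 0.77 = 0.233766… → 0.234

0.234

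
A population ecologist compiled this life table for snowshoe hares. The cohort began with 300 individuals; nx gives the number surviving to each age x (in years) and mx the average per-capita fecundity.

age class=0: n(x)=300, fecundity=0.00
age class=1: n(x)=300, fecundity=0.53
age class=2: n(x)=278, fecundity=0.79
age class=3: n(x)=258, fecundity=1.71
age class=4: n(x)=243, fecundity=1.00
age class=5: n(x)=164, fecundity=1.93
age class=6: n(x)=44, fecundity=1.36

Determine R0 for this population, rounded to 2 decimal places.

lx = nx/n0 = nx/300: 1, 1, 0.92667…, 0.86, 0.81, 0.54667…, 0.14667…
lx·mx by age: 0, 0.53, 0.732067…, 1.4706, 0.81, 1.055067…, 0.199467…
R0 = Σ lx·mx = 4.7972… → 4.80

4.80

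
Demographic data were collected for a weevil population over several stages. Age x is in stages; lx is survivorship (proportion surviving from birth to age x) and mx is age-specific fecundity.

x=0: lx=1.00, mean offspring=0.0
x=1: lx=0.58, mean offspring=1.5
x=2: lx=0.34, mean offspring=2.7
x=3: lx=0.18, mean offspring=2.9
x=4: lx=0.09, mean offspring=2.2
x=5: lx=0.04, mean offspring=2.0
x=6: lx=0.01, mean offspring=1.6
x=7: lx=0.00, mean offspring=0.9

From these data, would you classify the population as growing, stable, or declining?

growing

R0 = Σ lx·mx = 0 + 0.87 + 0.918 + 0.522 + 0.198 + 0.08 + 0.016 + 0 = 2.604
R0 > 1, so the population is growing.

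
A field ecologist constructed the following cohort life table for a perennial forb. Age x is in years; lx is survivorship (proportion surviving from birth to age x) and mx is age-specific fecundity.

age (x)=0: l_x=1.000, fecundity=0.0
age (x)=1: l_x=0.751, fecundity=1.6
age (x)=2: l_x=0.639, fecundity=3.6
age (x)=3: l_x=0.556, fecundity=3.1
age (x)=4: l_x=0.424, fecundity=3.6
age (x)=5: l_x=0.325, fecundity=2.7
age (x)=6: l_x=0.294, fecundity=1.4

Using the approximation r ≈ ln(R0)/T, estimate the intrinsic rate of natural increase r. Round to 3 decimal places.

R0 = Σ lx·mx = 0 + 1.2016 + 2.3004 + 1.7236 + 1.5264 + 0.8775 + 0.4116 = 8.0411
Σ x·lx·mx = 23.9359; T = 23.9359/8.0411 = 2.97669…
r ≈ ln(R0)/T = ln(8.0411)/2.97669… = 0.7003… → 0.700

0.700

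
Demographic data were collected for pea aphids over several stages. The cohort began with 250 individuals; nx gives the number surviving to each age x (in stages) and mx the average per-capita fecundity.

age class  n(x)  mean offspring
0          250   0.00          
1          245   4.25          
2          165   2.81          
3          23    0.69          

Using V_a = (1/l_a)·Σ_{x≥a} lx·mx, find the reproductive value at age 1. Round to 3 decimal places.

lx = nx/n0 = nx/250: 1, 0.98, 0.66, 0.092
lx·mx for x ≥ 1: 4.165, 1.8546, 0.06348 → sum = 6.08308
V_1 = 6.08308 / l_1 = 6.08308 / 0.98 = 6.207224… → 6.207

6.207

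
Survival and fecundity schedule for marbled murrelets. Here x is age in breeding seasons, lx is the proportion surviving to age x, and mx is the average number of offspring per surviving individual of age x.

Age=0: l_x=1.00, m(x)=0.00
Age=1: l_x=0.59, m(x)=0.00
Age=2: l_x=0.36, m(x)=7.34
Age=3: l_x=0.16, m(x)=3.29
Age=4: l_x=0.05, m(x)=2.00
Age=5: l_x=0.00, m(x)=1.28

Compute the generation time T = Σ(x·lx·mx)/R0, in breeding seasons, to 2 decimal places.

lx·mx: 0, 0, 2.6424, 0.5264, 0.1, 0 → R0 = 3.2688
x·lx·mx: 0, 0, 5.2848, 1.5792, 0.4, 0 → Σ = 7.264
T = 7.264 / 3.2688 = 2.222222… → 2.22

2.22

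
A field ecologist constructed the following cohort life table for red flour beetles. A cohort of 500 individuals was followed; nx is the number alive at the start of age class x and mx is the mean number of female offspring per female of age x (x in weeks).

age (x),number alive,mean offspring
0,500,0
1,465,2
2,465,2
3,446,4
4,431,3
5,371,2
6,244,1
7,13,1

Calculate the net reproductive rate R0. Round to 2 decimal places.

lx = nx/n0 = nx/500: 1, 0.93, 0.93, 0.892, 0.862, 0.742, 0.488, 0.026
lx·mx by age: 0, 1.86, 1.86, 3.568, 2.586, 1.484, 0.488, 0.026
R0 = Σ lx·mx = 11.872 → 11.87

11.87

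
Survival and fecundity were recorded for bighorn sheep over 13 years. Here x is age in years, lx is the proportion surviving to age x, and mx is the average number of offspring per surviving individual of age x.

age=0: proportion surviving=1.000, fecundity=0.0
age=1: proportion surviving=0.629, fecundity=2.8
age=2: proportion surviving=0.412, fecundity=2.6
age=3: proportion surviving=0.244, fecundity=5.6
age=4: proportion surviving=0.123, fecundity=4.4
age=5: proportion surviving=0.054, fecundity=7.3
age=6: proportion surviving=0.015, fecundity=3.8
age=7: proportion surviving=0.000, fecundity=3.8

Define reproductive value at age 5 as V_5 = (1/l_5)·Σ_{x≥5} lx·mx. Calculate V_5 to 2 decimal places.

lx·mx for x ≥ 5: 0.3942, 0.057, 0 → sum = 0.4512
V_5 = 0.4512 / l_5 = 0.4512 / 0.054 = 8.355556… → 8.36

8.36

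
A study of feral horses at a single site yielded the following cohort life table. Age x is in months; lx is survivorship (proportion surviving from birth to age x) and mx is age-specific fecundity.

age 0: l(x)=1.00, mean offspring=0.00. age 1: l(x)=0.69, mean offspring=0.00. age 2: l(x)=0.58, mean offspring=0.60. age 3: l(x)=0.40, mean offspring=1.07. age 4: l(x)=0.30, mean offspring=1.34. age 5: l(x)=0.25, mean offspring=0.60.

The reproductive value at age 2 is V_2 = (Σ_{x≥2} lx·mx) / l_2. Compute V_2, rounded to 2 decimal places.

lx·mx for x ≥ 2: 0.348, 0.428, 0.402, 0.15 → sum = 1.328
V_2 = 1.328 / l_2 = 1.328 / 0.58 = 2.289655… → 2.29

2.29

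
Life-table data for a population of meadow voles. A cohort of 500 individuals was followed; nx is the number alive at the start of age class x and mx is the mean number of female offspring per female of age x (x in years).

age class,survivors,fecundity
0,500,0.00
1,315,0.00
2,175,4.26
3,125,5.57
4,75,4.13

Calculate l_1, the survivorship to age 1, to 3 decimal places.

l_1 = n_1/n_0 = 315/500 = 0.63 → 0.630

0.630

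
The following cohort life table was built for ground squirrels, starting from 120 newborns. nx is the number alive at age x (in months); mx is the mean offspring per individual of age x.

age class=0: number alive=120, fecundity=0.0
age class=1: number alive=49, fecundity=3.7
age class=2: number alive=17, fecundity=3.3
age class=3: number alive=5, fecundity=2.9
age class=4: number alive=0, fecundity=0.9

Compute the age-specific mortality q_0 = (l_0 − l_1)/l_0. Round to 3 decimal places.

lx = nx/n0 = nx/120: 1, 0.40833…, 0.14167…, 0.04167…, 0
q_0 = (l_0 − l_1) / l_0 = (1 − 0.408333…) / 1
     = 0.591667… / 1 = 0.591667… → 0.592

0.592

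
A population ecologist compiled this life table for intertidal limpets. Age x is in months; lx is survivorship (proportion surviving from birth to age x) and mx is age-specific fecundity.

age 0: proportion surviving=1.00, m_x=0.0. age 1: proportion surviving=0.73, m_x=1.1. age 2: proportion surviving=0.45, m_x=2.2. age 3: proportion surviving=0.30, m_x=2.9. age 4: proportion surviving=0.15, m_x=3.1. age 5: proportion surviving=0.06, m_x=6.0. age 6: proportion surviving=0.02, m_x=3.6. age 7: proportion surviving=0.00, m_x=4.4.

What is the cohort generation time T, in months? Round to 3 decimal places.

lx·mx: 0, 0.803, 0.99, 0.87, 0.465, 0.36, 0.072, 0 → R0 = 3.56
x·lx·mx: 0, 0.803, 1.98, 2.61, 1.86, 1.8, 0.432, 0 → Σ = 9.485
T = 9.485 / 3.56 = 2.664326… → 2.664

2.664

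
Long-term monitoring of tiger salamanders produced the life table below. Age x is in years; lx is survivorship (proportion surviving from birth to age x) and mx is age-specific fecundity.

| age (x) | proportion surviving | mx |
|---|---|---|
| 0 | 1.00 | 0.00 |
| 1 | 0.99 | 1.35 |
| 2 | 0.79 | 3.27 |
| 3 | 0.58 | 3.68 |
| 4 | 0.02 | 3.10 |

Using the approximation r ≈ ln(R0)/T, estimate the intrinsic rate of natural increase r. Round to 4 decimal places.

0.8420

R0 = Σ lx·mx = 0 + 1.3365 + 2.5833 + 2.1344 + 0.062 = 6.1162
Σ x·lx·mx = 13.1543; T = 13.1543/6.1162 = 2.15073…
r ≈ ln(R0)/T = ln(6.1162)/2.15073… = 0.842012… → 0.8420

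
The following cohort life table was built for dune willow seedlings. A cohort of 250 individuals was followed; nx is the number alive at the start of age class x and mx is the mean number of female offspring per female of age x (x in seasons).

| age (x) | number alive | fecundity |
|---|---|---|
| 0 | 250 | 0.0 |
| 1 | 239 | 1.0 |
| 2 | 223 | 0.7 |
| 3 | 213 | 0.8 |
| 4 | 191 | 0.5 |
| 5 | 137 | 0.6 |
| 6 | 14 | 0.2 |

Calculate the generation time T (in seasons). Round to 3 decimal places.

2.510

lx = nx/n0 = nx/250: 1, 0.956, 0.892, 0.852, 0.764, 0.548, 0.056
lx·mx: 0, 0.956, 0.6244, 0.6816, 0.382, 0.3288, 0.0112 → R0 = 2.984
x·lx·mx: 0, 0.956, 1.2488, 2.0448, 1.528, 1.644, 0.0672 → Σ = 7.4888
T = 7.4888 / 2.984 = 2.509651… → 2.510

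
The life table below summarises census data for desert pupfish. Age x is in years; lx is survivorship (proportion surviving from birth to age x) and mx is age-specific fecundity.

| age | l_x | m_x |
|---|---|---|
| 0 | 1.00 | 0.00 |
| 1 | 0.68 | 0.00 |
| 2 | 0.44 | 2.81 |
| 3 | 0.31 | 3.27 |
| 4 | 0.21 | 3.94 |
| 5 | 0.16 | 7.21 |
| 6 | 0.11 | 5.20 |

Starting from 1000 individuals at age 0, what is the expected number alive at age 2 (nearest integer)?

440

Expected survivors = N0 · l_2 = 1000 × 0.44 = 440 → 440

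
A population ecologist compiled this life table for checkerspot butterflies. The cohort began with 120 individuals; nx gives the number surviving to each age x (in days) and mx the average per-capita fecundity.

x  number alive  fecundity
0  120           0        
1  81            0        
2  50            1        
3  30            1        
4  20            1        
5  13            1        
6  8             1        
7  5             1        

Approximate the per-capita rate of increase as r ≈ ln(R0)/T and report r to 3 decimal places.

lx = nx/n0 = nx/120: 1, 0.675, 0.41667…, 0.25, 0.16667…, 0.10833…, 0.06667…, 0.04167…
R0 = Σ lx·mx = 0 + 0 + 0.41667… + 0.25 + 0.16667… + 0.10833… + 0.06667… + 0.04167… = 1.05…
Σ x·lx·mx = 3.483333…; T = 3.483333…/1.05… = 3.31746…
r ≈ ln(R0)/T = ln(1.05…)/3.31746… = 0.01471… → 0.015

0.015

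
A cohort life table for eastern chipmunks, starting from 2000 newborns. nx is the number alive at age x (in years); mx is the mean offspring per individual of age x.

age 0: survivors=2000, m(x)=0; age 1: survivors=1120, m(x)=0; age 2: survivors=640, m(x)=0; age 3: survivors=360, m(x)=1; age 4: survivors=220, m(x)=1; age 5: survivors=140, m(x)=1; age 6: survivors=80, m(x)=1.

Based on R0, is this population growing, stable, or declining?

declining

lx = nx/n0 = nx/2000: 1, 0.56, 0.32, 0.18, 0.11, 0.07, 0.04
R0 = Σ lx·mx = 0 + 0 + 0 + 0.18 + 0.11 + 0.07 + 0.04 = 0.4
R0 < 1, so the population is declining.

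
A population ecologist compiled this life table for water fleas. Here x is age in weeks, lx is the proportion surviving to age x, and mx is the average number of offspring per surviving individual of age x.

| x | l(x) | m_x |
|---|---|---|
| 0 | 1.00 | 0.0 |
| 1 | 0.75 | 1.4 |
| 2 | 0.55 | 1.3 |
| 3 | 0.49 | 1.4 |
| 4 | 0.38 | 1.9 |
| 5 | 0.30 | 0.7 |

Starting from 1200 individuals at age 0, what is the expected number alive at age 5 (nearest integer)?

360

Expected survivors = N0 · l_5 = 1200 × 0.30 = 360 → 360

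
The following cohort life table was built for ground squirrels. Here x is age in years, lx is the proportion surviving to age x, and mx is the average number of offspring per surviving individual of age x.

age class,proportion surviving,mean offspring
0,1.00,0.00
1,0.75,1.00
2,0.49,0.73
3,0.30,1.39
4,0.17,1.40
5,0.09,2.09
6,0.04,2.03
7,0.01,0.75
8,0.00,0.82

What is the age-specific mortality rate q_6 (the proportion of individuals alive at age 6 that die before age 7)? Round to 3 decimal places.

0.750

q_6 = (l_6 − l_7) / l_6 = (0.04 − 0.01) / 0.04
     = 0.03 / 0.04 = 0.75 → 0.750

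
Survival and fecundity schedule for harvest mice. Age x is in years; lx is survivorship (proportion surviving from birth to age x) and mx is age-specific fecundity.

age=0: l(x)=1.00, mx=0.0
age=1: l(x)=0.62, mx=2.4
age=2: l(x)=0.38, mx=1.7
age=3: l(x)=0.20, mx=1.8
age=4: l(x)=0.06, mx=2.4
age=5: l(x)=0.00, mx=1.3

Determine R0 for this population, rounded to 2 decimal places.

lx·mx by age: 0, 1.488, 0.646, 0.36, 0.144, 0
R0 = Σ lx·mx = 2.638 → 2.64

2.64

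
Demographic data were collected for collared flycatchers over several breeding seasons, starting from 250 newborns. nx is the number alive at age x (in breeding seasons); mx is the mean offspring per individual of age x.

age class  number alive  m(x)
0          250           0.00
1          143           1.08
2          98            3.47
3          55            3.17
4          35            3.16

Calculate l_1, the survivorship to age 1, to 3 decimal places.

0.572

l_1 = n_1/n_0 = 143/250 = 0.572 → 0.572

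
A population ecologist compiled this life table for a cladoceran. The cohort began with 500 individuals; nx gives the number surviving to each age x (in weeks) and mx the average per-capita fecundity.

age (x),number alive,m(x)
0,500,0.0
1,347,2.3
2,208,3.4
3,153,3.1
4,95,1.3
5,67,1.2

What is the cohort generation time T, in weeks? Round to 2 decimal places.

2.08

lx = nx/n0 = nx/500: 1, 0.694, 0.416, 0.306, 0.19, 0.134
lx·mx: 0, 1.5962, 1.4144, 0.9486, 0.247, 0.1608 → R0 = 4.367
x·lx·mx: 0, 1.5962, 2.8288, 2.8458, 0.988, 0.804 → Σ = 9.0628
T = 9.0628 / 4.367 = 2.075292… → 2.08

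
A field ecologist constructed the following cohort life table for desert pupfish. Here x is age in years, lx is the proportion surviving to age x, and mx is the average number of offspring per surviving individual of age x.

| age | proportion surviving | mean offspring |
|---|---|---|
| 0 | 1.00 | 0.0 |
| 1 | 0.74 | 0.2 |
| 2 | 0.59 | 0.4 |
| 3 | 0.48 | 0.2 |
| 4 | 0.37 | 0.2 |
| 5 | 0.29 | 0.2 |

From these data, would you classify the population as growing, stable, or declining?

declining

R0 = Σ lx·mx = 0 + 0.148 + 0.236 + 0.096 + 0.074 + 0.058 = 0.612
R0 < 1, so the population is declining.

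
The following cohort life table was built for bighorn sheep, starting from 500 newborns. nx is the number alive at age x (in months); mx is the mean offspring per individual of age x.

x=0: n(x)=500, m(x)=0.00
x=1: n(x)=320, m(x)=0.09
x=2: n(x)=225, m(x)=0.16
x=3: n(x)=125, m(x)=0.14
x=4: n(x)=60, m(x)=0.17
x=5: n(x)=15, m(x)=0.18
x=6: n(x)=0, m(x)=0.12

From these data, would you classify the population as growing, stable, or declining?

declining

lx = nx/n0 = nx/500: 1, 0.64, 0.45, 0.25, 0.12, 0.03, 0
R0 = Σ lx·mx = 0 + 0.0576 + 0.072 + 0.035 + 0.0204 + 0.0054 + 0 = 0.1904
R0 < 1, so the population is declining.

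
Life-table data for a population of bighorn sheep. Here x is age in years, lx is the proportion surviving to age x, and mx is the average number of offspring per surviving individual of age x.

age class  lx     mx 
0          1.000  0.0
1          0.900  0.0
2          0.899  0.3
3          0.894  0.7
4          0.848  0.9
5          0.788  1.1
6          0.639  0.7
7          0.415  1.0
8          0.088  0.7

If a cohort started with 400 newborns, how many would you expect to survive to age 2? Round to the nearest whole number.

Expected survivors = N0 · l_2 = 400 × 0.899 = 359.6 → 360

360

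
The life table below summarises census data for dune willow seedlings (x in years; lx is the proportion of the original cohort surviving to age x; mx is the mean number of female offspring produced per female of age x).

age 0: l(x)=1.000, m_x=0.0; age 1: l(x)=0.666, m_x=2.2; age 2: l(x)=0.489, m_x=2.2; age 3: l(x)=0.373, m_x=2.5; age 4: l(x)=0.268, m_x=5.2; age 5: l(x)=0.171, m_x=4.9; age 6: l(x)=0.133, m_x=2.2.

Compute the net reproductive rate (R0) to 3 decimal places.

lx·mx by age: 0, 1.4652, 1.0758, 0.9325, 1.3936, 0.8379, 0.2926
R0 = Σ lx·mx = 5.9976 → 5.998

5.998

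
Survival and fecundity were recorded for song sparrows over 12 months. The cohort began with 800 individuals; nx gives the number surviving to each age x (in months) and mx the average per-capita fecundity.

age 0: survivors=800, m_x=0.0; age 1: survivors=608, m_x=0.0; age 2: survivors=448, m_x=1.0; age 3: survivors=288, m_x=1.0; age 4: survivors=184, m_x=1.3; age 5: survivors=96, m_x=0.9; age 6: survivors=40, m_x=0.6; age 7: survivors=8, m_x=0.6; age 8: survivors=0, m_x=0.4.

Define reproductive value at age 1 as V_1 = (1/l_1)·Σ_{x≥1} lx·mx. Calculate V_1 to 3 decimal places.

lx = nx/n0 = nx/800: 1, 0.76, 0.56, 0.36, 0.23, 0.12, 0.05, 0.01, 0
lx·mx for x ≥ 1: 0, 0.56, 0.36, 0.299, 0.108, 0.03, 0.006, 0 → sum = 1.363
V_1 = 1.363 / l_1 = 1.363 / 0.76 = 1.793421… → 1.793

1.793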